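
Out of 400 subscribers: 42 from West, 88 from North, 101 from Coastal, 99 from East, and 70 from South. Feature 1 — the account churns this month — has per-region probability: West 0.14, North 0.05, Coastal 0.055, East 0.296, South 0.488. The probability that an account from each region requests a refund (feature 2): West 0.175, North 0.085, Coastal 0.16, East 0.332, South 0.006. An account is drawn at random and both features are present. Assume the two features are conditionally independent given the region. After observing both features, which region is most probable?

East

Unnormalized posteriors (prior × likelihood):
  West: 0.105 × 0.14 × 0.175 = 0.0025725
  North: 0.22 × 0.05 × 0.085 = 0.000935
  Coastal: 0.2525 × 0.055 × 0.16 = 0.002222
  East: 0.2475 × 0.296 × 0.332 = 0.02432232
  South: 0.175 × 0.488 × 0.006 = 0.0005124
Normalizing constant = 0.03056422.
Largest term belongs to East, so East is most probable.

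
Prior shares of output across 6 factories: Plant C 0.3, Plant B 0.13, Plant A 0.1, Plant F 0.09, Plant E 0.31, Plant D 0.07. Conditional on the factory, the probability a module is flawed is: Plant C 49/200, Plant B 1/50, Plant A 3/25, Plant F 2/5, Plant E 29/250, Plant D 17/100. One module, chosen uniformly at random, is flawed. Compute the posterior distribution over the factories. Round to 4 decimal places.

Compute prior × likelihood for every hypothesis:
  Plant C: 0.3 × 0.245 = 0.0735
  Plant B: 0.13 × 0.02 = 0.0026
  Plant A: 0.1 × 0.12 = 0.012
  Plant F: 0.09 × 0.4 = 0.036
  Plant E: 0.31 × 0.116 = 0.03596
  Plant D: 0.07 × 0.17 = 0.0119
Total = 0.17196.
P(Plant C | flawed) = 0.0735/0.17196 ≈ 0.4274
P(Plant B | flawed) = 0.0026/0.17196 ≈ 0.0151
P(Plant A | flawed) = 0.012/0.17196 ≈ 0.0698
P(Plant F | flawed) = 0.036/0.17196 ≈ 0.2094
P(Plant E | flawed) = 0.03596/0.17196 ≈ 0.2091
P(Plant D | flawed) = 0.0119/0.17196 ≈ 0.0692

Plant C 0.4274, Plant B 0.0151, Plant A 0.0698, Plant F 0.2094, Plant E 0.2091, Plant D 0.0692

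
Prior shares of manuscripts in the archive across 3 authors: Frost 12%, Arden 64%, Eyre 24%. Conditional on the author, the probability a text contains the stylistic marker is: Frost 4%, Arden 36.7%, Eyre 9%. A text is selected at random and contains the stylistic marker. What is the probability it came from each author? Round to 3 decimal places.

Prior × likelihood for each hypothesis:
  Frost: 0.12 × 0.04 = 0.0048
  Arden: 0.64 × 0.367 = 0.23488
  Eyre: 0.24 × 0.09 = 0.0216
Sum = 0.26128.
P(Frost | marker) = 0.0048/0.26128 ≈ 0.018
P(Arden | marker) = 0.23488/0.26128 ≈ 0.899
P(Eyre | marker) = 0.0216/0.26128 ≈ 0.083

Frost 0.018, Arden 0.899, Eyre 0.083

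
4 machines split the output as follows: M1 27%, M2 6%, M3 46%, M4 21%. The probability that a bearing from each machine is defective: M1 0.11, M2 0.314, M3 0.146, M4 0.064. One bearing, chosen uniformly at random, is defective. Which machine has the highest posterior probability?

M3

Compute prior × likelihood for every hypothesis:
  M1: 0.27 × 0.11 = 0.0297
  M2: 0.06 × 0.314 = 0.01884
  M3: 0.46 × 0.146 = 0.06716
  M4: 0.21 × 0.064 = 0.01344
Sum = 0.12914.
Largest term belongs to M3, so M3 is most probable.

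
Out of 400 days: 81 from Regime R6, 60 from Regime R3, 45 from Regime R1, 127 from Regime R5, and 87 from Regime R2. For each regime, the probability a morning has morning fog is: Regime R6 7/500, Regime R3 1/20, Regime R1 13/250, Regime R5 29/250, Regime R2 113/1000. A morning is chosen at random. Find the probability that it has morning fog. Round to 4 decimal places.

Unnormalized posteriors (prior × likelihood):
  Regime R6: 0.2025 × 0.014 = 0.002835
  Regime R3: 0.15 × 0.05 = 0.0075
  Regime R1: 0.1125 × 0.052 = 0.00585
  Regime R5: 0.3175 × 0.116 = 0.03683
  Regime R2: 0.2175 × 0.113 = 0.0245775
P(fog) = 0.002835 + 0.0075 + 0.00585 + 0.03683 + 0.0245775 = 0.0775925 → 0.0776.

0.0776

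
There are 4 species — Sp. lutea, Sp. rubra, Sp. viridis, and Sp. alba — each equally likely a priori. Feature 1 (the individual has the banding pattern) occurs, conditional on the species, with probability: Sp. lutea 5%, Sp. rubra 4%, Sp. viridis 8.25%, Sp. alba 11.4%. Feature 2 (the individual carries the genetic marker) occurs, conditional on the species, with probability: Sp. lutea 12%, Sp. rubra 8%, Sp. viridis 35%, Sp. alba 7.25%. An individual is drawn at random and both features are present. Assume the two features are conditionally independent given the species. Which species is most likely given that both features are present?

Sp. viridis

Since the prior is uniform, the posterior is proportional to the likelihood:
  Sp. lutea: 0.05 × 0.12 = 0.006
  Sp. rubra: 0.04 × 0.08 = 0.0032
  Sp. viridis: 0.0825 × 0.35 = 0.028875
  Sp. alba: 0.114 × 0.0725 = 0.008265
Sum = 0.04634.
Largest term belongs to Sp. viridis, so Sp. viridis is most probable.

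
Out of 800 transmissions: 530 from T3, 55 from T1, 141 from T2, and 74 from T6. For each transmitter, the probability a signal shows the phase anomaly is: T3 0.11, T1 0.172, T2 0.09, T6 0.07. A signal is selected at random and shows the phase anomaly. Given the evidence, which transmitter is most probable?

By Bayes' rule, posterior ∝ prior × likelihood:
  T3: 0.6625 × 0.11 = 0.072875
  T1: 0.06875 × 0.172 = 0.011825
  T2: 0.17625 × 0.09 = 0.0158625
  T6: 0.0925 × 0.07 = 0.006475
Normalizing constant = 0.1070375.
Largest term belongs to T3, so T3 is most probable.

T3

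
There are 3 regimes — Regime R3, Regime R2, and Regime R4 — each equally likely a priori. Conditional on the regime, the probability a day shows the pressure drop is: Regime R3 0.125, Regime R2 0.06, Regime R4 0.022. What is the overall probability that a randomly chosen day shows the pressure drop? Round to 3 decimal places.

Since the prior is uniform, the posterior is proportional to the likelihood:
  Regime R3: 0.125
  Regime R2: 0.06
  Regime R4: 0.022
P(drop) = (1/3) × (0.125 + 0.06 + 0.022) = 0.207/3 ≈ 0.069.

0.069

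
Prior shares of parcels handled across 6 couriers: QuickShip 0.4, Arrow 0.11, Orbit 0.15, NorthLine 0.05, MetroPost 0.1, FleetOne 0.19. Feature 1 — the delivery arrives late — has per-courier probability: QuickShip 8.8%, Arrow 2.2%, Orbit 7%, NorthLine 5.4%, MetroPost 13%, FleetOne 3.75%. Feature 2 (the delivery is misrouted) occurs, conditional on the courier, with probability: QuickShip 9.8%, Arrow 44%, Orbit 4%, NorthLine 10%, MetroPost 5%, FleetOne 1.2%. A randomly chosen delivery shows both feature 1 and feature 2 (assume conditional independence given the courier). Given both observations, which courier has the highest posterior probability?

Unnormalized posteriors (prior × likelihood):
  QuickShip: 0.4 × 0.088 × 0.098 = 0.0034496
  Arrow: 0.11 × 0.022 × 0.44 = 0.0010648
  Orbit: 0.15 × 0.07 × 0.04 = 0.00042
  NorthLine: 0.05 × 0.054 × 0.1 = 0.00027
  MetroPost: 0.1 × 0.13 × 0.05 = 0.00065
  FleetOne: 0.19 × 0.0375 × 0.012 = 0.0000855
Sum = 0.0059399.
Largest term belongs to QuickShip, so QuickShip is most probable.

QuickShip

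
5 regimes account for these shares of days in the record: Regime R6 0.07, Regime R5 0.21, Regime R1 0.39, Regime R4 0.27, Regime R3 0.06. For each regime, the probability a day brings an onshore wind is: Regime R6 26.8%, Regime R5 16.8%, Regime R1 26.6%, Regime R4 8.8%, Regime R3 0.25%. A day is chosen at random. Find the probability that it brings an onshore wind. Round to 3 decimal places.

By Bayes' rule, posterior ∝ prior × likelihood:
  Regime R6: 0.07 × 0.268 = 0.01876
  Regime R5: 0.21 × 0.168 = 0.03528
  Regime R1: 0.39 × 0.266 = 0.10374
  Regime R4: 0.27 × 0.088 = 0.02376
  Regime R3: 0.06 × 0.0025 = 0.00015
P(onshore) = 0.01876 + 0.03528 + 0.10374 + 0.02376 + 0.00015 = 0.18169 → 0.182.

0.182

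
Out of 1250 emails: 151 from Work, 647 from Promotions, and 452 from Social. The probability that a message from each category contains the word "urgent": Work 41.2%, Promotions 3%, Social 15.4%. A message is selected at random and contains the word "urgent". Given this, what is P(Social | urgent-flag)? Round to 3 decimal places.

Prior × likelihood for each hypothesis:
  Work: 0.1208 × 0.412 = 0.0497696
  Promotions: 0.5176 × 0.03 = 0.015528
  Social: 0.3616 × 0.154 = 0.0556864
Normalizing constant = 0.120984.
P(Social | evidence) = 0.0556864 / 0.120984 ≈ 0.460.

0.460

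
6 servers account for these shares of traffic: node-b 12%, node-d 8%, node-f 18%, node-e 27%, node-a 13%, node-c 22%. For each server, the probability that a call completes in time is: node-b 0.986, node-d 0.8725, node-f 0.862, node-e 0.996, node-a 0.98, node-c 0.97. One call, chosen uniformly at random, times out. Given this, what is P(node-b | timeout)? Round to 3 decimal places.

Taking complements, P(timeout | each) = node-b 0.014, node-d 0.1275, node-f 0.138, node-e 0.004, node-a 0.02, node-c 0.03.
By Bayes' rule, posterior ∝ prior × likelihood:
  node-b: 0.12 × 0.014 = 0.00168
  node-d: 0.08 × 0.1275 = 0.0102
  node-f: 0.18 × 0.138 = 0.02484
  node-e: 0.27 × 0.004 = 0.00108
  node-a: 0.13 × 0.02 = 0.0026
  node-c: 0.22 × 0.03 = 0.0066
Total = 0.047.
P(node-b | evidence) = 0.00168 / 0.047 ≈ 0.036.

0.036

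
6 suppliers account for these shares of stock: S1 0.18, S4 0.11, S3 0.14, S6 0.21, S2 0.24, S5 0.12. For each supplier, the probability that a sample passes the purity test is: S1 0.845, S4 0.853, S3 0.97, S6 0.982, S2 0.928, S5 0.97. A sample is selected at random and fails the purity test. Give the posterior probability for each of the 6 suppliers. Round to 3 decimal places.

S1 0.383, S4 0.222, S3 0.058, S6 0.052, S2 0.237, S5 0.049

Taking complements, P(off-spec | each) = S1 0.155, S4 0.147, S3 0.03, S6 0.018, S2 0.072, S5 0.03.
Compute prior × likelihood for every hypothesis:
  S1: 0.18 × 0.155 = 0.0279
  S4: 0.11 × 0.147 = 0.01617
  S3: 0.14 × 0.03 = 0.0042
  S6: 0.21 × 0.018 = 0.00378
  S2: 0.24 × 0.072 = 0.01728
  S5: 0.12 × 0.03 = 0.0036
Total = 0.07293.
P(S1 | off-spec) = 0.0279/0.07293 ≈ 0.383
P(S4 | off-spec) = 0.01617/0.07293 ≈ 0.222
P(S3 | off-spec) = 0.0042/0.07293 ≈ 0.058
P(S6 | off-spec) = 0.00378/0.07293 ≈ 0.052
P(S2 | off-spec) = 0.01728/0.07293 ≈ 0.237
P(S5 | off-spec) = 0.0036/0.07293 ≈ 0.049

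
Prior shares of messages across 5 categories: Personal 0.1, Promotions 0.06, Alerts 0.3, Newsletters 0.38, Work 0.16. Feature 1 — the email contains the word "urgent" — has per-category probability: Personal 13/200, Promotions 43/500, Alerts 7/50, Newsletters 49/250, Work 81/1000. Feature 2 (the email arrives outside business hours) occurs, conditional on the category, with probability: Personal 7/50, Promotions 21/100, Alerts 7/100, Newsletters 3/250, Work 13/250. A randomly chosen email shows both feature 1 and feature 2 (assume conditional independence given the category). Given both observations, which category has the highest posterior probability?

Alerts

Prior × likelihood for each hypothesis:
  Personal: 0.1 × 0.065 × 0.14 = 0.00091
  Promotions: 0.06 × 0.086 × 0.21 = 0.0010836
  Alerts: 0.3 × 0.14 × 0.07 = 0.00294
  Newsletters: 0.38 × 0.196 × 0.012 = 0.00089376
  Work: 0.16 × 0.081 × 0.052 = 0.00067392
Sum = 0.00650128.
Largest term belongs to Alerts, so Alerts is most probable.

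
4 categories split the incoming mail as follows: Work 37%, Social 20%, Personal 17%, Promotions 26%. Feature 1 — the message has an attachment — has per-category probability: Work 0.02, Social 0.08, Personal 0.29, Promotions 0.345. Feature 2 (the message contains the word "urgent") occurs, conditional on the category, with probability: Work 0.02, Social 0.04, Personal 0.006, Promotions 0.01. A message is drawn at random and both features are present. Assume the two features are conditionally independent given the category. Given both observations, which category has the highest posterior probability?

Prior × likelihood for each hypothesis:
  Work: 0.37 × 0.02 × 0.02 = 0.000148
  Social: 0.2 × 0.08 × 0.04 = 0.00064
  Personal: 0.17 × 0.29 × 0.006 = 0.0002958
  Promotions: 0.26 × 0.345 × 0.01 = 0.000897
Total = 0.0019808.
Largest term belongs to Promotions, so Promotions is most probable.

Promotions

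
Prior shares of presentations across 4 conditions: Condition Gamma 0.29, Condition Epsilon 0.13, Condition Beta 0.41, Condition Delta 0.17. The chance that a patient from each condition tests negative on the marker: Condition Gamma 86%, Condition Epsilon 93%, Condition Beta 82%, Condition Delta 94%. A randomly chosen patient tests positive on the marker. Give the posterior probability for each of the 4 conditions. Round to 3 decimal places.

Taking complements, P(marker-positive | each) = Condition Gamma 0.14, Condition Epsilon 0.07, Condition Beta 0.18, Condition Delta 0.06.
Unnormalized posteriors (prior × likelihood):
  Condition Gamma: 0.29 × 0.14 = 0.0406
  Condition Epsilon: 0.13 × 0.07 = 0.0091
  Condition Beta: 0.41 × 0.18 = 0.0738
  Condition Delta: 0.17 × 0.06 = 0.0102
Normalizing constant = 0.1337.
P(Condition Gamma | marker-positive) = 0.0406/0.1337 ≈ 0.304
P(Condition Epsilon | marker-positive) = 0.0091/0.1337 ≈ 0.068
P(Condition Beta | marker-positive) = 0.0738/0.1337 ≈ 0.552
P(Condition Delta | marker-positive) = 0.0102/0.1337 ≈ 0.076
(Check: 0.304+0.068+0.552+0.076 = 1.000.)

Condition Gamma 0.304, Condition Epsilon 0.068, Condition Beta 0.552, Condition Delta 0.076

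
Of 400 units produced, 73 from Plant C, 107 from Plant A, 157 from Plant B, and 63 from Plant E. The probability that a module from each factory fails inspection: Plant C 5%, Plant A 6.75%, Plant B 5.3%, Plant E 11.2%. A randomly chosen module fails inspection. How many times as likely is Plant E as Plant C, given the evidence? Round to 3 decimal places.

Prior × likelihood for each hypothesis:
  Plant C: 0.1825 × 0.05 = 0.009125
  Plant A: 0.2675 × 0.0675 = 0.01805625
  Plant B: 0.3925 × 0.053 = 0.0208025
  Plant E: 0.1575 × 0.112 = 0.01764
Sum = 0.06562375.
The ratio is 0.01764 / 0.009125 (the normalizer cancels) = 1.933.

1.933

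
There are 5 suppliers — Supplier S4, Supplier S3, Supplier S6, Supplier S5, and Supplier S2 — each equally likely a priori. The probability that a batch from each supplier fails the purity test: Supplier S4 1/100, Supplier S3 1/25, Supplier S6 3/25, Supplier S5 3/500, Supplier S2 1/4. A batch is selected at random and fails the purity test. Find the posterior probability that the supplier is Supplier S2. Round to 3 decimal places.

0.587

Since the prior is uniform, the posterior is proportional to the likelihood:
  Supplier S4: 0.01
  Supplier S3: 0.04
  Supplier S6: 0.12
  Supplier S5: 0.006
  Supplier S2: 0.25
Total = 0.426.
P(Supplier S2 | evidence) = 0.25 / 0.426 ≈ 0.587.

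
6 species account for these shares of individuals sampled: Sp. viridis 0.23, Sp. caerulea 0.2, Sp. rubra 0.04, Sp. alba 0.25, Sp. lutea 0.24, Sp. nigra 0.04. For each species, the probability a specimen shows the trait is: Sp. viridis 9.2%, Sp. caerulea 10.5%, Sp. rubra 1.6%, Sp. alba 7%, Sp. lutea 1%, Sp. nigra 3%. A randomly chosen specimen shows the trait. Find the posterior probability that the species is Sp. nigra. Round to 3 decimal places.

0.019

Prior × likelihood for each hypothesis:
  Sp. viridis: 0.23 × 0.092 = 0.02116
  Sp. caerulea: 0.2 × 0.105 = 0.021
  Sp. rubra: 0.04 × 0.016 = 0.00064
  Sp. alba: 0.25 × 0.07 = 0.0175
  Sp. lutea: 0.24 × 0.01 = 0.0024
  Sp. nigra: 0.04 × 0.03 = 0.0012
Sum = 0.0639.
P(Sp. nigra | evidence) = 0.0012 / 0.0639 ≈ 0.019.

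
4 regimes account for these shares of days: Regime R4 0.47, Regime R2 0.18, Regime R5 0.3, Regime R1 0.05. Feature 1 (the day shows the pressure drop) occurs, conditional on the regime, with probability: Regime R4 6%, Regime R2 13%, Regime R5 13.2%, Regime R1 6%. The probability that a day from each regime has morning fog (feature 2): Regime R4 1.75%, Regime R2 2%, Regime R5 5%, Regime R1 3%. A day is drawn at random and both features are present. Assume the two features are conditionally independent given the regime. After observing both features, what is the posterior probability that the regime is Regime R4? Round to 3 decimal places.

0.163

Compute prior × likelihood for every hypothesis:
  Regime R4: 0.47 × 0.06 × 0.0175 = 0.0004935
  Regime R2: 0.18 × 0.13 × 0.02 = 0.000468
  Regime R5: 0.3 × 0.132 × 0.05 = 0.00198
  Regime R1: 0.05 × 0.06 × 0.03 = 0.00009
Total = 0.0030315.
P(Regime R4 | evidence) = 0.0004935 / 0.0030315 ≈ 0.163.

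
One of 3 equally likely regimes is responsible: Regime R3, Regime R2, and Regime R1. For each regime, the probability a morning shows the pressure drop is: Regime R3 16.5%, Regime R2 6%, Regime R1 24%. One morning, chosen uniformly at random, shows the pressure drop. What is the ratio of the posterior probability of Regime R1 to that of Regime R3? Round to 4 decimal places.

1.4545

With a uniform prior (1/3 each), posterior ∝ likelihood:
  Regime R3: 0.165
  Regime R2: 0.06
  Regime R1: 0.24
Normalizing constant = 0.465.
The ratio is 0.24 / 0.165 (the normalizer cancels) = 1.4545.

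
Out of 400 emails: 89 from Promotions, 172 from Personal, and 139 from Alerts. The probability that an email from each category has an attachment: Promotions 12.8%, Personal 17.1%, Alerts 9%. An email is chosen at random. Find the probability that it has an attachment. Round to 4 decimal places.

0.1333

Unnormalized posteriors (prior × likelihood):
  Promotions: 0.2225 × 0.128 = 0.02848
  Personal: 0.43 × 0.171 = 0.07353
  Alerts: 0.3475 × 0.09 = 0.031275
P(attachment) = 0.02848 + 0.07353 + 0.031275 = 0.133285 → 0.1333.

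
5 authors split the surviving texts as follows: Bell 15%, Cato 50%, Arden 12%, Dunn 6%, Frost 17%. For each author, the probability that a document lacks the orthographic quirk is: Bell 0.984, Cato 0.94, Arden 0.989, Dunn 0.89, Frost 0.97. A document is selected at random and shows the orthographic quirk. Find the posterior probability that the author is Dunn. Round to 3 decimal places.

0.145

Taking complements, P(quirk | each) = Bell 0.016, Cato 0.06, Arden 0.011, Dunn 0.11, Frost 0.03.
By Bayes' rule, posterior ∝ prior × likelihood:
  Bell: 0.15 × 0.016 = 0.0024
  Cato: 0.5 × 0.06 = 0.03
  Arden: 0.12 × 0.011 = 0.00132
  Dunn: 0.06 × 0.11 = 0.0066
  Frost: 0.17 × 0.03 = 0.0051
Normalizing constant = 0.04542.
P(Dunn | evidence) = 0.0066 / 0.04542 ≈ 0.145.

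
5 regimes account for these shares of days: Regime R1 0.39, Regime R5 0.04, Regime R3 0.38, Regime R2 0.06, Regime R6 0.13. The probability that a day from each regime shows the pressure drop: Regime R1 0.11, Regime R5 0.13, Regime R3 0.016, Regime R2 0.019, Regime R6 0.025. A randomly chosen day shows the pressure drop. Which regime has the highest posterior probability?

Unnormalized posteriors (prior × likelihood):
  Regime R1: 0.39 × 0.11 = 0.0429
  Regime R5: 0.04 × 0.13 = 0.0052
  Regime R3: 0.38 × 0.016 = 0.00608
  Regime R2: 0.06 × 0.019 = 0.00114
  Regime R6: 0.13 × 0.025 = 0.00325
Total = 0.05857.
Largest term belongs to Regime R1, so Regime R1 is most probable.

Regime R1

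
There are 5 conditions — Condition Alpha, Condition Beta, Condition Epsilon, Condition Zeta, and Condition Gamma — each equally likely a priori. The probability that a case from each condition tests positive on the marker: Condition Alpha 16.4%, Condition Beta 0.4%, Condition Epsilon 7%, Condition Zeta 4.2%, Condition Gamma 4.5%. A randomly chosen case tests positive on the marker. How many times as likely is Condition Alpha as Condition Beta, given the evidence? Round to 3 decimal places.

Since the prior is uniform, the posterior is proportional to the likelihood:
  Condition Alpha: 0.164
  Condition Beta: 0.004
  Condition Epsilon: 0.07
  Condition Zeta: 0.042
  Condition Gamma: 0.045
Normalizing constant = 0.325.
The ratio is 0.164 / 0.004 (the normalizer cancels) = 41.000.

41.000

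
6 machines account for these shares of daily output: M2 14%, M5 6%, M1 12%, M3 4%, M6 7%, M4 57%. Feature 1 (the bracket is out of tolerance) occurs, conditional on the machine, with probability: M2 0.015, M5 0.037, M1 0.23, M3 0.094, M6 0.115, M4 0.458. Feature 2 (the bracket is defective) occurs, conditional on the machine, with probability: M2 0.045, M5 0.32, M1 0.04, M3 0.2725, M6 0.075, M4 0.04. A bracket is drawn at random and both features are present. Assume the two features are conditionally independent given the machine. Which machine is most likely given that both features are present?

By Bayes' rule, posterior ∝ prior × likelihood:
  M2: 0.14 × 0.015 × 0.045 = 0.0000945
  M5: 0.06 × 0.037 × 0.32 = 0.0007104
  M1: 0.12 × 0.23 × 0.04 = 0.001104
  M3: 0.04 × 0.094 × 0.2725 = 0.0010246
  M6: 0.07 × 0.115 × 0.075 = 0.00060375
  M4: 0.57 × 0.458 × 0.04 = 0.0104424
Normalizing constant = 0.01397965.
Largest term belongs to M4, so M4 is most probable.

M4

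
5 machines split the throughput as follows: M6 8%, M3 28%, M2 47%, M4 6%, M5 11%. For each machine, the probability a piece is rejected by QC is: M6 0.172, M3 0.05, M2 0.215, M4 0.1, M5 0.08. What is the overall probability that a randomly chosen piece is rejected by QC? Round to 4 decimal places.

Compute prior × likelihood for every hypothesis:
  M6: 0.08 × 0.172 = 0.01376
  M3: 0.28 × 0.05 = 0.014
  M2: 0.47 × 0.215 = 0.10105
  M4: 0.06 × 0.1 = 0.006
  M5: 0.11 × 0.08 = 0.0088
P(rejected) = 0.01376 + 0.014 + 0.10105 + 0.006 + 0.0088 = 0.14361 → 0.1436.

0.1436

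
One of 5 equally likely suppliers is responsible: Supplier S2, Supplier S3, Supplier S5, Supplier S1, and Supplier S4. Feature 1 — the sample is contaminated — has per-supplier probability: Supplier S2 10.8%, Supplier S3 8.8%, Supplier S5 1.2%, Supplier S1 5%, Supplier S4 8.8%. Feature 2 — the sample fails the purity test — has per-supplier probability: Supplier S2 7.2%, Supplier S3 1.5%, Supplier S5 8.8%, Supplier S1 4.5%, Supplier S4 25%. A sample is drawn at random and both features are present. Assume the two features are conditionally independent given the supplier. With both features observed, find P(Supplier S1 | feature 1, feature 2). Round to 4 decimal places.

With a uniform prior (1/5 each), posterior ∝ likelihood:
  Supplier S2: 0.108 × 0.072 = 0.007776
  Supplier S3: 0.088 × 0.015 = 0.00132
  Supplier S5: 0.012 × 0.088 = 0.001056
  Supplier S1: 0.05 × 0.045 = 0.00225
  Supplier S4: 0.088 × 0.25 = 0.022
Total = 0.034402.
P(Supplier S1 | evidence) = 0.00225 / 0.034402 ≈ 0.0654.

0.0654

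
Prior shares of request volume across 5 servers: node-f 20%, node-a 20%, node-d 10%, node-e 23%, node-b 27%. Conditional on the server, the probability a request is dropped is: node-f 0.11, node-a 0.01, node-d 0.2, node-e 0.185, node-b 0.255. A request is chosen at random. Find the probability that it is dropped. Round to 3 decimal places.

0.155

Compute prior × likelihood for every hypothesis:
  node-f: 0.2 × 0.11 = 0.022
  node-a: 0.2 × 0.01 = 0.002
  node-d: 0.1 × 0.2 = 0.02
  node-e: 0.23 × 0.185 = 0.04255
  node-b: 0.27 × 0.255 = 0.06885
P(dropped) = 0.022 + 0.002 + 0.02 + 0.04255 + 0.06885 = 0.1554 → 0.155.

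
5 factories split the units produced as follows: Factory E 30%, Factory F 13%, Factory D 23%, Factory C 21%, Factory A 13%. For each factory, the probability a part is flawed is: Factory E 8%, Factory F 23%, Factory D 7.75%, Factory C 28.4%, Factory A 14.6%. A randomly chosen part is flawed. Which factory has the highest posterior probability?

Compute prior × likelihood for every hypothesis:
  Factory E: 0.3 × 0.08 = 0.024
  Factory F: 0.13 × 0.23 = 0.0299
  Factory D: 0.23 × 0.0775 = 0.017825
  Factory C: 0.21 × 0.284 = 0.05964
  Factory A: 0.13 × 0.146 = 0.01898
Normalizing constant = 0.150345.
Largest term belongs to Factory C, so Factory C is most probable.

Factory C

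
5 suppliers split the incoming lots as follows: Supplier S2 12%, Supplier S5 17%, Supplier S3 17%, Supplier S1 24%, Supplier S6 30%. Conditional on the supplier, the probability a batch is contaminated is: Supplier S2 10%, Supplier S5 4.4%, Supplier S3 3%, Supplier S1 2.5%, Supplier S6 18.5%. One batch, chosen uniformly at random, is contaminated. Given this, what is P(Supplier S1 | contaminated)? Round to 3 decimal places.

Prior × likelihood for each hypothesis:
  Supplier S2: 0.12 × 0.1 = 0.012
  Supplier S5: 0.17 × 0.044 = 0.00748
  Supplier S3: 0.17 × 0.03 = 0.0051
  Supplier S1: 0.24 × 0.025 = 0.006
  Supplier S6: 0.3 × 0.185 = 0.0555
Normalizing constant = 0.08608.
P(Supplier S1 | evidence) = 0.006 / 0.08608 ≈ 0.070.

0.070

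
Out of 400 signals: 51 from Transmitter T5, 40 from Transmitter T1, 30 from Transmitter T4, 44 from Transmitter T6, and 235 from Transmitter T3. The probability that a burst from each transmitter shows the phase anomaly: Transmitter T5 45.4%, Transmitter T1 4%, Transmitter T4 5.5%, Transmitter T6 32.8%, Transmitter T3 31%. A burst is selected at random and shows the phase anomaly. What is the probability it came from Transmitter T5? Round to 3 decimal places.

Unnormalized posteriors (prior × likelihood):
  Transmitter T5: 0.1275 × 0.454 = 0.057885
  Transmitter T1: 0.1 × 0.04 = 0.004
  Transmitter T4: 0.075 × 0.055 = 0.004125
  Transmitter T6: 0.11 × 0.328 = 0.03608
  Transmitter T3: 0.5875 × 0.31 = 0.182125
Sum = 0.284215.
P(Transmitter T5 | evidence) = 0.057885 / 0.284215 ≈ 0.204.

0.204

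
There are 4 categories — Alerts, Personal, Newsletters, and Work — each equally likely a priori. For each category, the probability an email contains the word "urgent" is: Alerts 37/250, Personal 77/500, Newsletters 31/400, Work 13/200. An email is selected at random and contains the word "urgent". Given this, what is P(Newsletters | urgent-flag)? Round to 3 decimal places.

With a uniform prior (1/4 each), posterior ∝ likelihood:
  Alerts: 0.148
  Personal: 0.154
  Newsletters: 0.0775
  Work: 0.065
Normalizing constant = 0.4445.
P(Newsletters | evidence) = 0.0775 / 0.4445 ≈ 0.174.

0.174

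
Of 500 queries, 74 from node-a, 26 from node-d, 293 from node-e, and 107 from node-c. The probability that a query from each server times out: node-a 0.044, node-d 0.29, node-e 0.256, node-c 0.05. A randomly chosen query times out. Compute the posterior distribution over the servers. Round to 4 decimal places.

By Bayes' rule, posterior ∝ prior × likelihood:
  node-a: 0.148 × 0.044 = 0.006512
  node-d: 0.052 × 0.29 = 0.01508
  node-e: 0.586 × 0.256 = 0.150016
  node-c: 0.214 × 0.05 = 0.0107
Total = 0.182308.
P(node-a | timeout) = 0.006512/0.182308 ≈ 0.0357
P(node-d | timeout) = 0.01508/0.182308 ≈ 0.0827
P(node-e | timeout) = 0.150016/0.182308 ≈ 0.8229
P(node-c | timeout) = 0.0107/0.182308 ≈ 0.0587

node-a 0.0357, node-d 0.0827, node-e 0.8229, node-c 0.0587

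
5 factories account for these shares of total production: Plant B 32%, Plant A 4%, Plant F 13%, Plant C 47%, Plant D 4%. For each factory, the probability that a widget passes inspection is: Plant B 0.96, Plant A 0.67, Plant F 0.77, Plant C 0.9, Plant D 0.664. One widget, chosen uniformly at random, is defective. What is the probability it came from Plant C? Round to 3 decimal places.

0.404

Taking complements, P(defective | each) = Plant B 0.04, Plant A 0.33, Plant F 0.23, Plant C 0.1, Plant D 0.336.
Compute prior × likelihood for every hypothesis:
  Plant B: 0.32 × 0.04 = 0.0128
  Plant A: 0.04 × 0.33 = 0.0132
  Plant F: 0.13 × 0.23 = 0.0299
  Plant C: 0.47 × 0.1 = 0.047
  Plant D: 0.04 × 0.336 = 0.01344
Total = 0.11634.
P(Plant C | evidence) = 0.047 / 0.11634 ≈ 0.404.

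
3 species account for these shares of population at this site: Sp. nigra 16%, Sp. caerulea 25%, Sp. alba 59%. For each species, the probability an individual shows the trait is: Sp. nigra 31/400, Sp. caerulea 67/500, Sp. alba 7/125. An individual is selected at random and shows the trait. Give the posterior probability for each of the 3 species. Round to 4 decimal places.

Sp. nigra 0.1571, Sp. caerulea 0.4244, Sp. alba 0.4185

By Bayes' rule, posterior ∝ prior × likelihood:
  Sp. nigra: 0.16 × 0.0775 = 0.0124
  Sp. caerulea: 0.25 × 0.134 = 0.0335
  Sp. alba: 0.59 × 0.056 = 0.03304
Normalizing constant = 0.07894.
P(Sp. nigra | trait) = 0.0124/0.07894 ≈ 0.1571
P(Sp. caerulea | trait) = 0.0335/0.07894 ≈ 0.4244
P(Sp. alba | trait) = 0.03304/0.07894 ≈ 0.4185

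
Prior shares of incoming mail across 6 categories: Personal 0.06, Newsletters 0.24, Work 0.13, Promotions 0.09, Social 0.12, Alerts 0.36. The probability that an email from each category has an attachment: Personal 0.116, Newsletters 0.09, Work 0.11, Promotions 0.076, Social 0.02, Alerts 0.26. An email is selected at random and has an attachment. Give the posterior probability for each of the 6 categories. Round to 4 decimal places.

Unnormalized posteriors (prior × likelihood):
  Personal: 0.06 × 0.116 = 0.00696
  Newsletters: 0.24 × 0.09 = 0.0216
  Work: 0.13 × 0.11 = 0.0143
  Promotions: 0.09 × 0.076 = 0.00684
  Social: 0.12 × 0.02 = 0.0024
  Alerts: 0.36 × 0.26 = 0.0936
Normalizing constant = 0.1457.
P(Personal | attachment) = 0.00696/0.1457 ≈ 0.0478
P(Newsletters | attachment) = 0.0216/0.1457 ≈ 0.1482
P(Work | attachment) = 0.0143/0.1457 ≈ 0.0981
P(Promotions | attachment) = 0.00684/0.1457 ≈ 0.0469
P(Social | attachment) = 0.0024/0.1457 ≈ 0.0165
P(Alerts | attachment) = 0.0936/0.1457 ≈ 0.6424
(Check: 0.0478+0.1482+0.0981+0.0469+0.0165+0.6424 = 0.9999.)

Personal 0.0478, Newsletters 0.1482, Work 0.0981, Promotions 0.0469, Social 0.0165, Alerts 0.6424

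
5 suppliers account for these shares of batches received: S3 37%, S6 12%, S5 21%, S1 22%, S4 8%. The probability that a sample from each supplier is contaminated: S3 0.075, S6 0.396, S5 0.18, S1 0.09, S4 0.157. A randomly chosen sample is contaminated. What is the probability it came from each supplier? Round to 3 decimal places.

Prior × likelihood for each hypothesis:
  S3: 0.37 × 0.075 = 0.02775
  S6: 0.12 × 0.396 = 0.04752
  S5: 0.21 × 0.18 = 0.0378
  S1: 0.22 × 0.09 = 0.0198
  S4: 0.08 × 0.157 = 0.01256
Total = 0.14543.
P(S3 | contaminated) = 0.02775/0.14543 ≈ 0.191
P(S6 | contaminated) = 0.04752/0.14543 ≈ 0.327
P(S5 | contaminated) = 0.0378/0.14543 ≈ 0.260
P(S1 | contaminated) = 0.0198/0.14543 ≈ 0.136
P(S4 | contaminated) = 0.01256/0.14543 ≈ 0.086

S3 0.191, S6 0.327, S5 0.260, S1 0.136, S4 0.086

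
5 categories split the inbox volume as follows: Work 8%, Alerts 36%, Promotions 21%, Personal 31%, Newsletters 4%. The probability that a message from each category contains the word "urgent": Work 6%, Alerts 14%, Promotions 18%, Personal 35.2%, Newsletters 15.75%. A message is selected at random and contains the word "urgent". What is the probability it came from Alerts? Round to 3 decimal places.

0.242

Prior × likelihood for each hypothesis:
  Work: 0.08 × 0.06 = 0.0048
  Alerts: 0.36 × 0.14 = 0.0504
  Promotions: 0.21 × 0.18 = 0.0378
  Personal: 0.31 × 0.352 = 0.10912
  Newsletters: 0.04 × 0.1575 = 0.0063
Normalizing constant = 0.20842.
P(Alerts | evidence) = 0.0504 / 0.20842 ≈ 0.242.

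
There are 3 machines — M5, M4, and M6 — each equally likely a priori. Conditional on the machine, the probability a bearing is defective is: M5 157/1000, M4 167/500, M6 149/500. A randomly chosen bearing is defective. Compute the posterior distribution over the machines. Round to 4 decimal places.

Since the prior is uniform, the posterior is proportional to the likelihood:
  M5: 0.157
  M4: 0.334
  M6: 0.298
Normalizing constant = 0.789.
P(M5 | defective) = 0.157/0.789 ≈ 0.1990
P(M4 | defective) = 0.334/0.789 ≈ 0.4233
P(M6 | defective) = 0.298/0.789 ≈ 0.3777

M5 0.1990, M4 0.4233, M6 0.3777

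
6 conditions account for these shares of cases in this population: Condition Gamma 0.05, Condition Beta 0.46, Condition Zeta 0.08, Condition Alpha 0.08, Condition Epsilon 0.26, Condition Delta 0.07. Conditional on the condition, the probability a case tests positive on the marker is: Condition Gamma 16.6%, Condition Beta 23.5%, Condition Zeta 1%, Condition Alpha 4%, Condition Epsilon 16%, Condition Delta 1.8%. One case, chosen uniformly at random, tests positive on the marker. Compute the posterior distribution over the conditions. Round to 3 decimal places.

Condition Gamma 0.051, Condition Beta 0.662, Condition Zeta 0.005, Condition Alpha 0.020, Condition Epsilon 0.255, Condition Delta 0.008

By Bayes' rule, posterior ∝ prior × likelihood:
  Condition Gamma: 0.05 × 0.166 = 0.0083
  Condition Beta: 0.46 × 0.235 = 0.1081
  Condition Zeta: 0.08 × 0.01 = 0.0008
  Condition Alpha: 0.08 × 0.04 = 0.0032
  Condition Epsilon: 0.26 × 0.16 = 0.0416
  Condition Delta: 0.07 × 0.018 = 0.00126
Sum = 0.16326.
P(Condition Gamma | marker-positive) = 0.0083/0.16326 ≈ 0.051
P(Condition Beta | marker-positive) = 0.1081/0.16326 ≈ 0.662
P(Condition Zeta | marker-positive) = 0.0008/0.16326 ≈ 0.005
P(Condition Alpha | marker-positive) = 0.0032/0.16326 ≈ 0.020
P(Condition Epsilon | marker-positive) = 0.0416/0.16326 ≈ 0.255
P(Condition Delta | marker-positive) = 0.00126/0.16326 ≈ 0.008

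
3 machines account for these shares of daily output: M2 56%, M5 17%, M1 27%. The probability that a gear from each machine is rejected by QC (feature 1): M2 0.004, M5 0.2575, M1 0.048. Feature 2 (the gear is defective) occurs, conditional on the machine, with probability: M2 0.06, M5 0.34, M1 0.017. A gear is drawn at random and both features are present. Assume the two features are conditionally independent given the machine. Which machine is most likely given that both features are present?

M5

Unnormalized posteriors (prior × likelihood):
  M2: 0.56 × 0.004 × 0.06 = 0.0001344
  M5: 0.17 × 0.2575 × 0.34 = 0.0148835
  M1: 0.27 × 0.048 × 0.017 = 0.00022032
Total = 0.01523822.
Largest term belongs to M5, so M5 is most probable.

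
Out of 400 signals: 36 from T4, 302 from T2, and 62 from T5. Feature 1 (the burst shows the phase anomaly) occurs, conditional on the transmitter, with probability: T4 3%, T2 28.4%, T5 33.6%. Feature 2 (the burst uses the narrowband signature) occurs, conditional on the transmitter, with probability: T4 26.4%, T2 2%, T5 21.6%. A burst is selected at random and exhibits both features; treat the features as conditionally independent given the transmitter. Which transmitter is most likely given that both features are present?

Unnormalized posteriors (prior × likelihood):
  T4: 0.09 × 0.03 × 0.264 = 0.0007128
  T2: 0.755 × 0.284 × 0.02 = 0.0042884
  T5: 0.155 × 0.336 × 0.216 = 0.01124928
Total = 0.01625048.
Largest term belongs to T5, so T5 is most probable.

T5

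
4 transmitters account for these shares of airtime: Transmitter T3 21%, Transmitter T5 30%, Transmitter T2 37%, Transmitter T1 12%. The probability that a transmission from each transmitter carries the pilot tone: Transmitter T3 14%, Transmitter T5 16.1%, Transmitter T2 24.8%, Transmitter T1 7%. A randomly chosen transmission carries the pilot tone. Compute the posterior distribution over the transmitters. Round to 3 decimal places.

Transmitter T3 0.165, Transmitter T5 0.272, Transmitter T2 0.516, Transmitter T1 0.047

Compute prior × likelihood for every hypothesis:
  Transmitter T3: 0.21 × 0.14 = 0.0294
  Transmitter T5: 0.3 × 0.161 = 0.0483
  Transmitter T2: 0.37 × 0.248 = 0.09176
  Transmitter T1: 0.12 × 0.07 = 0.0084
Total = 0.17786.
P(Transmitter T3 | pilot) = 0.0294/0.17786 ≈ 0.165
P(Transmitter T5 | pilot) = 0.0483/0.17786 ≈ 0.272
P(Transmitter T2 | pilot) = 0.09176/0.17786 ≈ 0.516
P(Transmitter T1 | pilot) = 0.0084/0.17786 ≈ 0.047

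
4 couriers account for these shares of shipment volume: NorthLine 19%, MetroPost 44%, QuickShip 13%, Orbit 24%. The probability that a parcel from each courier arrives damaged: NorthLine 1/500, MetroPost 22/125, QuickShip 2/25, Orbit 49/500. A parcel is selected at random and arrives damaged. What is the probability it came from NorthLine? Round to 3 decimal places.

Prior × likelihood for each hypothesis:
  NorthLine: 0.19 × 0.002 = 0.00038
  MetroPost: 0.44 × 0.176 = 0.07744
  QuickShip: 0.13 × 0.08 = 0.0104
  Orbit: 0.24 × 0.098 = 0.02352
Sum = 0.11174.
P(NorthLine | evidence) = 0.00038 / 0.11174 ≈ 0.003.

0.003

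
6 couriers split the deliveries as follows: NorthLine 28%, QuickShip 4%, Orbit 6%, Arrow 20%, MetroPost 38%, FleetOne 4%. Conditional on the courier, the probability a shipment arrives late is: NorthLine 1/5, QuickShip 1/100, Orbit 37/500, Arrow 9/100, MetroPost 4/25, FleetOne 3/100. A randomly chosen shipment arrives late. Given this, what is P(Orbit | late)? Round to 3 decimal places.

By Bayes' rule, posterior ∝ prior × likelihood:
  NorthLine: 0.28 × 0.2 = 0.056
  QuickShip: 0.04 × 0.01 = 0.0004
  Orbit: 0.06 × 0.074 = 0.00444
  Arrow: 0.2 × 0.09 = 0.018
  MetroPost: 0.38 × 0.16 = 0.0608
  FleetOne: 0.04 × 0.03 = 0.0012
Sum = 0.14084.
P(Orbit | evidence) = 0.00444 / 0.14084 ≈ 0.032.

0.032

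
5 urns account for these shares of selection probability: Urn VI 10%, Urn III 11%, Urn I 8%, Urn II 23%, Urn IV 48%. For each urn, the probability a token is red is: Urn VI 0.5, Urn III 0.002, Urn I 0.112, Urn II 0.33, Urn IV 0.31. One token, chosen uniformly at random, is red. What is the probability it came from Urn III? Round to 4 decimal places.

0.0008

Prior × likelihood for each hypothesis:
  Urn VI: 0.1 × 0.5 = 0.05
  Urn III: 0.11 × 0.002 = 0.00022
  Urn I: 0.08 × 0.112 = 0.00896
  Urn II: 0.23 × 0.33 = 0.0759
  Urn IV: 0.48 × 0.31 = 0.1488
Total = 0.28388.
P(Urn III | evidence) = 0.00022 / 0.28388 ≈ 0.0008.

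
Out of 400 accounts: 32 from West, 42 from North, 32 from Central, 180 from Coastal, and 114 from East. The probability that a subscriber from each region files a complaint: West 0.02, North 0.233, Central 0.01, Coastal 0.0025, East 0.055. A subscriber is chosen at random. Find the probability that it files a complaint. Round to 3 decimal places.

0.044

Unnormalized posteriors (prior × likelihood):
  West: 0.08 × 0.02 = 0.0016
  North: 0.105 × 0.233 = 0.024465
  Central: 0.08 × 0.01 = 0.0008
  Coastal: 0.45 × 0.0025 = 0.001125
  East: 0.285 × 0.055 = 0.015675
P(complaint) = 0.0016 + 0.024465 + 0.0008 + 0.001125 + 0.015675 = 0.043665 → 0.044.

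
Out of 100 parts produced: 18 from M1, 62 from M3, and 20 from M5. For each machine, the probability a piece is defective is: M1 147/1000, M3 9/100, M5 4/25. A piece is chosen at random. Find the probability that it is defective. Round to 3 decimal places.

Prior × likelihood for each hypothesis:
  M1: 0.18 × 0.147 = 0.02646
  M3: 0.62 × 0.09 = 0.0558
  M5: 0.2 × 0.16 = 0.032
P(defective) = 0.02646 + 0.0558 + 0.032 = 0.11426 → 0.114.

0.114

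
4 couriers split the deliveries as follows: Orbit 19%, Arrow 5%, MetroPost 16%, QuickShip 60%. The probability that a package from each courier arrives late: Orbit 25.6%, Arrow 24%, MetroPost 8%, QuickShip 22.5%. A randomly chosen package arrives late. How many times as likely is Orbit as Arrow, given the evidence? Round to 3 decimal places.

4.053

Compute prior × likelihood for every hypothesis:
  Orbit: 0.19 × 0.256 = 0.04864
  Arrow: 0.05 × 0.24 = 0.012
  MetroPost: 0.16 × 0.08 = 0.0128
  QuickShip: 0.6 × 0.225 = 0.135
Sum = 0.20844.
The ratio is 0.04864 / 0.012 (the normalizer cancels) = 4.053.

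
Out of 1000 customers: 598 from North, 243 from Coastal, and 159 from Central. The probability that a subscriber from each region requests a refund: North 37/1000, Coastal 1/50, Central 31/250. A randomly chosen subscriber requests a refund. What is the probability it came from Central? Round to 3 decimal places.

Compute prior × likelihood for every hypothesis:
  North: 0.598 × 0.037 = 0.022126
  Coastal: 0.243 × 0.02 = 0.00486
  Central: 0.159 × 0.124 = 0.019716
Sum = 0.046702.
P(Central | evidence) = 0.019716 / 0.046702 ≈ 0.422.

0.422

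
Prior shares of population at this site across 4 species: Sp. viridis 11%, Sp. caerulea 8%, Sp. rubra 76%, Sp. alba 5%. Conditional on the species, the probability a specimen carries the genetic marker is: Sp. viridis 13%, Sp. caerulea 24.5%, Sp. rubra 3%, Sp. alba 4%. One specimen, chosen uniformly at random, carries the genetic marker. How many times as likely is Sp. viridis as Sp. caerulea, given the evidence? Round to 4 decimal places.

Unnormalized posteriors (prior × likelihood):
  Sp. viridis: 0.11 × 0.13 = 0.0143
  Sp. caerulea: 0.08 × 0.245 = 0.0196
  Sp. rubra: 0.76 × 0.03 = 0.0228
  Sp. alba: 0.05 × 0.04 = 0.002
Sum = 0.0587.
The ratio is 0.0143 / 0.0196 (the normalizer cancels) = 0.7296.

0.7296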